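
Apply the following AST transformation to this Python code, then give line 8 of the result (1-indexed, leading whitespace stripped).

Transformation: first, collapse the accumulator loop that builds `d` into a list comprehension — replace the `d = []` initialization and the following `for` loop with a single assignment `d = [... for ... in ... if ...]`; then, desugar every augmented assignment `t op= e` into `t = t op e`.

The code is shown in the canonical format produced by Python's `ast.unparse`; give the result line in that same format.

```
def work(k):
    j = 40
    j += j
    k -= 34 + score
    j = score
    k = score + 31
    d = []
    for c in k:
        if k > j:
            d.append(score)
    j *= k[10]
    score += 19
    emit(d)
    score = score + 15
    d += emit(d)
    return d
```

Transformed code:
def work(k):
    j = 40
    j = j + j
    k = k - (34 + score)
    j = score
    k = score + 31
    d = [score for c in k if k > j]
    j = j * k[10]
    score = score + 19
    emit(d)
    score = score + 15
    d = d + emit(d)
    return d

j = j * k[10]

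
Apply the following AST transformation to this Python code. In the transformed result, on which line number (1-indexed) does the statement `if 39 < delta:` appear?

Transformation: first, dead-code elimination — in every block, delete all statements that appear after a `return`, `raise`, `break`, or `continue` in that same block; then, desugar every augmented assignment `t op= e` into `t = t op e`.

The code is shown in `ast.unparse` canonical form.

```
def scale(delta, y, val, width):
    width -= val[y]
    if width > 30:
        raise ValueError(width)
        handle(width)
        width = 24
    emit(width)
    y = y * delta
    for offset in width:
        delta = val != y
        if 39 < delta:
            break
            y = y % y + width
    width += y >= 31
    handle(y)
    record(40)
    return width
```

Transformed code:
def scale(delta, y, val, width):
    width = width - val[y]
    if width > 30:
        raise ValueError(width)
    emit(width)
    y = y * delta
    for offset in width:
        delta = val != y
        if 39 < delta:
            break
    width = width + (y >= 31)
    handle(y)
    record(40)
    return width

9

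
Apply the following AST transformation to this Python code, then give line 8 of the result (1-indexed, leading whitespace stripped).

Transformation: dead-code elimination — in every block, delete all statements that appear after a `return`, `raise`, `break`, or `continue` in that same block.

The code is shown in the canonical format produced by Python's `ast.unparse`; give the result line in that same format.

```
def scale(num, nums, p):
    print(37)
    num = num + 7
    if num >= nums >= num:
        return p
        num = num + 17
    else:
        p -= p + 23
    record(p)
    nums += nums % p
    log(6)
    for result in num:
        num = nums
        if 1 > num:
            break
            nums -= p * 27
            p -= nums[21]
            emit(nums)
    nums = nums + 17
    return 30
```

Transformed code:
def scale(num, nums, p):
    print(37)
    num = num + 7
    if num >= nums >= num:
        return p
    else:
        p -= p + 23
    record(p)
    nums += nums % p
    log(6)
    for result in num:
        num = nums
        if 1 > num:
            break
    nums = nums + 17
    return 30

record(p)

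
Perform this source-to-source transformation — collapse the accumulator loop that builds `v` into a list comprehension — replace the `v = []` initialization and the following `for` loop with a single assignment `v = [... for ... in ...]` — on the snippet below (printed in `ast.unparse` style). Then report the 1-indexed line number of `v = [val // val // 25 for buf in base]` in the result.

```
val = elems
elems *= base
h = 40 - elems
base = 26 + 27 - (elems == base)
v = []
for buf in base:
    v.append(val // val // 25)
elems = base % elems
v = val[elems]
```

Transformed code:
val = elems
elems *= base
h = 40 - elems
base = 26 + 27 - (elems == base)
v = [val // val // 25 for buf in base]
elems = base % elems
v = val[elems]

5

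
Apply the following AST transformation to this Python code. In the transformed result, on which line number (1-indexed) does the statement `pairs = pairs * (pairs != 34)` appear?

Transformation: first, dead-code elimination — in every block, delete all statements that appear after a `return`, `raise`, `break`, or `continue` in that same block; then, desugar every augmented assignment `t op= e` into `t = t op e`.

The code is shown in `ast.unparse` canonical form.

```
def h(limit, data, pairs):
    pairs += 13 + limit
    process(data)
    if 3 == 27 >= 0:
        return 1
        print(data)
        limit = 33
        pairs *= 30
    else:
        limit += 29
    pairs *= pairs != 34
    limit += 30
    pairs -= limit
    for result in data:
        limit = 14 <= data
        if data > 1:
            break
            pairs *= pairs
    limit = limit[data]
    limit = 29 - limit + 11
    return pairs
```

8

Transformed code:
def h(limit, data, pairs):
    pairs = pairs + (13 + limit)
    process(data)
    if 3 == 27 >= 0:
        return 1
    else:
        limit = limit + 29
    pairs = pairs * (pairs != 34)
    limit = limit + 30
    pairs = pairs - limit
    for result in data:
        limit = 14 <= data
        if data > 1:
            break
    limit = limit[data]
    limit = 29 - limit + 11
    return pairs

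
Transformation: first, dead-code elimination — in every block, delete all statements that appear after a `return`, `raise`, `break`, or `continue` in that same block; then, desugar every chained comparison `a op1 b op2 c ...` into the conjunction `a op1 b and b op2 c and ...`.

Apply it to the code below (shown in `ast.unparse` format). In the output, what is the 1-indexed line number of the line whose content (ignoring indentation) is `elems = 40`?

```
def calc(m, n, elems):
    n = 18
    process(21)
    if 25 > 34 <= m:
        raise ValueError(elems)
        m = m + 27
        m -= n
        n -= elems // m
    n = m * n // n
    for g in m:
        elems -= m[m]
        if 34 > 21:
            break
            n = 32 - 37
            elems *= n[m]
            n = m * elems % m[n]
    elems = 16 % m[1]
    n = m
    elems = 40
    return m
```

Transformed code:
def calc(m, n, elems):
    n = 18
    process(21)
    if 25 > 34 and 34 <= m:
        raise ValueError(elems)
    n = m * n // n
    for g in m:
        elems -= m[m]
        if 34 > 21:
            break
    elems = 16 % m[1]
    n = m
    elems = 40
    return m

13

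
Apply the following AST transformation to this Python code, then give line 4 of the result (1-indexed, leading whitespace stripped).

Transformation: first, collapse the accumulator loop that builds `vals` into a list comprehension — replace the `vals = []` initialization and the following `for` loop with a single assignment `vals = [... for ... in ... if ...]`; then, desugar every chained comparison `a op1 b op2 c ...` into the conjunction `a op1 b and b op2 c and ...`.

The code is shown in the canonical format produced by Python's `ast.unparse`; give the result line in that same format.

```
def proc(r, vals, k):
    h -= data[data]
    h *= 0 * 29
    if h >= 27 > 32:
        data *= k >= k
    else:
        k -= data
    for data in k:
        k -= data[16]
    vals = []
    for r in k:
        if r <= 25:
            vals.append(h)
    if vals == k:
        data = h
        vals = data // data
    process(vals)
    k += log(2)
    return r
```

if h >= 27 and 27 > 32:

Transformed code:
def proc(r, vals, k):
    h -= data[data]
    h *= 0 * 29
    if h >= 27 and 27 > 32:
        data *= k >= k
    else:
        k -= data
    for data in k:
        k -= data[16]
    vals = [h for r in k if r <= 25]
    if vals == k:
        data = h
        vals = data // data
    process(vals)
    k += log(2)
    return r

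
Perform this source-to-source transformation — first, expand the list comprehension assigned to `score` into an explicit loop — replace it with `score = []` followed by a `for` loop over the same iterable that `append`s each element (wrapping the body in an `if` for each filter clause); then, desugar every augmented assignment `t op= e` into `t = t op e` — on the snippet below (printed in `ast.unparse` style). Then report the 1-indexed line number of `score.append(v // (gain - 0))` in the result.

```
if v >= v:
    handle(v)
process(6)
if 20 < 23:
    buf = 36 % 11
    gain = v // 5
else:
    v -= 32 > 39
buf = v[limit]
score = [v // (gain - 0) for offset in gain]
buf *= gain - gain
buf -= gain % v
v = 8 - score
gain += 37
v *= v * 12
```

12

Transformed code:
if v >= v:
    handle(v)
process(6)
if 20 < 23:
    buf = 36 % 11
    gain = v // 5
else:
    v = v - (32 > 39)
buf = v[limit]
score = []
for offset in gain:
    score.append(v // (gain - 0))
buf = buf * (gain - gain)
buf = buf - gain % v
v = 8 - score
gain = gain + 37
v = v * (v * 12)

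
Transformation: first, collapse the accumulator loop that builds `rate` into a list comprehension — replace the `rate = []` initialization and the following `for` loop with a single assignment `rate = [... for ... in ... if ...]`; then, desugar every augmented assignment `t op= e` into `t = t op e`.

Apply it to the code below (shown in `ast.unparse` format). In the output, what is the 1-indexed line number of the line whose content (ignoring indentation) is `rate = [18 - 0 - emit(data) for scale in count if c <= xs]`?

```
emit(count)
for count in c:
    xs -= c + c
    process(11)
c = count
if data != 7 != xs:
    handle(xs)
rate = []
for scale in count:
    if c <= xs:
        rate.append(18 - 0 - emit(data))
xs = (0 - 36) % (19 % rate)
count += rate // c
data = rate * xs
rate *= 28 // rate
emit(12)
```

8

Transformed code:
emit(count)
for count in c:
    xs = xs - (c + c)
    process(11)
c = count
if data != 7 != xs:
    handle(xs)
rate = [18 - 0 - emit(data) for scale in count if c <= xs]
xs = (0 - 36) % (19 % rate)
count = count + rate // c
data = rate * xs
rate = rate * (28 // rate)
emit(12)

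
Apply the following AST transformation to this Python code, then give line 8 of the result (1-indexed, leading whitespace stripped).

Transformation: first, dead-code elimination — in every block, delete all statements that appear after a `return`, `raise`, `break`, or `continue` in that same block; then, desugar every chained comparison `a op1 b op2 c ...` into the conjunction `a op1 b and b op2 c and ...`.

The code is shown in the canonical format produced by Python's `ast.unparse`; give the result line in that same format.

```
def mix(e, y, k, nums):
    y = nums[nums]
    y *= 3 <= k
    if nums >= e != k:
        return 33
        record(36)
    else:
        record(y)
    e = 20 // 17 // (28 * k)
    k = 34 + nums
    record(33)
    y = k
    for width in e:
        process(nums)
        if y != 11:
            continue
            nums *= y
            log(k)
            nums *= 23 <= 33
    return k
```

Transformed code:
def mix(e, y, k, nums):
    y = nums[nums]
    y *= 3 <= k
    if nums >= e and e != k:
        return 33
    else:
        record(y)
    e = 20 // 17 // (28 * k)
    k = 34 + nums
    record(33)
    y = k
    for width in e:
        process(nums)
        if y != 11:
            continue
    return k

e = 20 // 17 // (28 * k)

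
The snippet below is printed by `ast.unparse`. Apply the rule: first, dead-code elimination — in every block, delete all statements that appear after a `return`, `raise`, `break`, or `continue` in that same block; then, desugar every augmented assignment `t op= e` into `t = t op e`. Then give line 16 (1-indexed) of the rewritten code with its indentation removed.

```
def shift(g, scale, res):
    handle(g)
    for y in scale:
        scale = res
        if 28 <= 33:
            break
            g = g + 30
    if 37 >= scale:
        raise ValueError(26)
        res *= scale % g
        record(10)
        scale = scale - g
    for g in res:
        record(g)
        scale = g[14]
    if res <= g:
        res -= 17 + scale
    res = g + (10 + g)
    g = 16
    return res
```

Transformed code:
def shift(g, scale, res):
    handle(g)
    for y in scale:
        scale = res
        if 28 <= 33:
            break
    if 37 >= scale:
        raise ValueError(26)
    for g in res:
        record(g)
        scale = g[14]
    if res <= g:
        res = res - (17 + scale)
    res = g + (10 + g)
    g = 16
    return res

return res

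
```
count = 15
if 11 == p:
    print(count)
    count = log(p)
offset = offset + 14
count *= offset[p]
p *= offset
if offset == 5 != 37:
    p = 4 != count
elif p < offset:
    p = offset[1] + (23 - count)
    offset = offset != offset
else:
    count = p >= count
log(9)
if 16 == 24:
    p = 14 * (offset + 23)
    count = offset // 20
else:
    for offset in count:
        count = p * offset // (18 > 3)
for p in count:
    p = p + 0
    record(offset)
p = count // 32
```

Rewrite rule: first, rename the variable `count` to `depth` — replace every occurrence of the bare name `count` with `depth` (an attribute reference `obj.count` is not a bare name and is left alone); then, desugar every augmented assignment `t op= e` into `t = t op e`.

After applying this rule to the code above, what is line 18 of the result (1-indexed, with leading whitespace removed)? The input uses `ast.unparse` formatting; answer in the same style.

Transformed code:
depth = 15
if 11 == p:
    print(depth)
    depth = log(p)
offset = offset + 14
depth = depth * offset[p]
p = p * offset
if offset == 5 != 37:
    p = 4 != depth
elif p < offset:
    p = offset[1] + (23 - depth)
    offset = offset != offset
else:
    depth = p >= depth
log(9)
if 16 == 24:
    p = 14 * (offset + 23)
    depth = offset // 20
else:
    for offset in depth:
        depth = p * offset // (18 > 3)
for p in depth:
    p = p + 0
    record(offset)
p = depth // 32

depth = offset // 20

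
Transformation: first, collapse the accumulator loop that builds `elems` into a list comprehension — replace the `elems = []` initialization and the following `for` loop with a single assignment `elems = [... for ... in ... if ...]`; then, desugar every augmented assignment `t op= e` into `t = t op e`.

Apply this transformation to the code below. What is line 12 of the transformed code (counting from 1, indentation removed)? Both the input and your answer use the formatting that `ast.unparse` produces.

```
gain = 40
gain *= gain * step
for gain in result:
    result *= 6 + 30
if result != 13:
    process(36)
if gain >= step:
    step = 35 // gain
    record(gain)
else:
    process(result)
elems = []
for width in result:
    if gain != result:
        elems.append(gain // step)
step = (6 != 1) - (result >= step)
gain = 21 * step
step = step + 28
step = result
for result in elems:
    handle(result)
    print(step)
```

elems = [gain // step for width in result if gain != result]

Transformed code:
gain = 40
gain = gain * (gain * step)
for gain in result:
    result = result * (6 + 30)
if result != 13:
    process(36)
if gain >= step:
    step = 35 // gain
    record(gain)
else:
    process(result)
elems = [gain // step for width in result if gain != result]
step = (6 != 1) - (result >= step)
gain = 21 * step
step = step + 28
step = result
for result in elems:
    handle(result)
    print(step)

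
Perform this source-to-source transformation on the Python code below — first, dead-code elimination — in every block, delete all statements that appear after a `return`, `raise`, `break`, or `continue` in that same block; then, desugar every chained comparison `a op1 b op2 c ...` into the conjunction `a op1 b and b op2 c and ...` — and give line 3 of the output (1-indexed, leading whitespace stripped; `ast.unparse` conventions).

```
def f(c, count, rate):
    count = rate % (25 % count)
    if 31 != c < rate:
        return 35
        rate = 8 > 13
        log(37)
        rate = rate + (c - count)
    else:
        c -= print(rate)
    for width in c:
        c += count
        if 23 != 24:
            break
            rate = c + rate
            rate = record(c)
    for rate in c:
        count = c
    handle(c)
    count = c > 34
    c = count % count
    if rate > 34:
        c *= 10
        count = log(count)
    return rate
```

Transformed code:
def f(c, count, rate):
    count = rate % (25 % count)
    if 31 != c and c < rate:
        return 35
    else:
        c -= print(rate)
    for width in c:
        c += count
        if 23 != 24:
            break
    for rate in c:
        count = c
    handle(c)
    count = c > 34
    c = count % count
    if rate > 34:
        c *= 10
        count = log(count)
    return rate

if 31 != c and c < rate:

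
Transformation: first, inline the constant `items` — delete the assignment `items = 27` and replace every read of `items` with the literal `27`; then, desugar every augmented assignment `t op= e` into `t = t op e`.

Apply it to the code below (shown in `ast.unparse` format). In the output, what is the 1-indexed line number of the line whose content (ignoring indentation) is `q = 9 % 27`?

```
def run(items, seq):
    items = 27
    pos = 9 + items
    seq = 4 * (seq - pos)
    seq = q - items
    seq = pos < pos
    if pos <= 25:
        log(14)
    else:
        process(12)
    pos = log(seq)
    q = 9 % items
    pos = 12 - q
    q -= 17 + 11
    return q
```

11

Transformed code:
def run(items, seq):
    pos = 9 + 27
    seq = 4 * (seq - pos)
    seq = q - 27
    seq = pos < pos
    if pos <= 25:
        log(14)
    else:
        process(12)
    pos = log(seq)
    q = 9 % 27
    pos = 12 - q
    q = q - (17 + 11)
    return q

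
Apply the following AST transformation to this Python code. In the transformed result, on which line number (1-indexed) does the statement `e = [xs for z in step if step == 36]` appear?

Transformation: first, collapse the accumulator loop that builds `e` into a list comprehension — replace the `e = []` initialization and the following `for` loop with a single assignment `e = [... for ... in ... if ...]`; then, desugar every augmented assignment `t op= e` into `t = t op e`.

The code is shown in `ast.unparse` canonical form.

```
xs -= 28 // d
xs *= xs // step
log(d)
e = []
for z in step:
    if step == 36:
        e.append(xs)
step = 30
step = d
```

Transformed code:
xs = xs - 28 // d
xs = xs * (xs // step)
log(d)
e = [xs for z in step if step == 36]
step = 30
step = d

4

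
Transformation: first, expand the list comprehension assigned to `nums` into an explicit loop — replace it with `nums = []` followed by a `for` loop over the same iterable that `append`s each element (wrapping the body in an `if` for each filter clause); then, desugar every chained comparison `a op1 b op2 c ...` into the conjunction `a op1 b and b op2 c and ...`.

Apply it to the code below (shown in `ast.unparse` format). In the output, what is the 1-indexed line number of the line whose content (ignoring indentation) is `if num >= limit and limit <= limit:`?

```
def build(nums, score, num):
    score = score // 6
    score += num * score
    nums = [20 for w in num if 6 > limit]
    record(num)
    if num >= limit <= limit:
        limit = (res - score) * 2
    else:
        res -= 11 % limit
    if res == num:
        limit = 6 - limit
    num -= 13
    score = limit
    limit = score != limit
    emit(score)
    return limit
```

Transformed code:
def build(nums, score, num):
    score = score // 6
    score += num * score
    nums = []
    for w in num:
        if 6 > limit:
            nums.append(20)
    record(num)
    if num >= limit and limit <= limit:
        limit = (res - score) * 2
    else:
        res -= 11 % limit
    if res == num:
        limit = 6 - limit
    num -= 13
    score = limit
    limit = score != limit
    emit(score)
    return limit

9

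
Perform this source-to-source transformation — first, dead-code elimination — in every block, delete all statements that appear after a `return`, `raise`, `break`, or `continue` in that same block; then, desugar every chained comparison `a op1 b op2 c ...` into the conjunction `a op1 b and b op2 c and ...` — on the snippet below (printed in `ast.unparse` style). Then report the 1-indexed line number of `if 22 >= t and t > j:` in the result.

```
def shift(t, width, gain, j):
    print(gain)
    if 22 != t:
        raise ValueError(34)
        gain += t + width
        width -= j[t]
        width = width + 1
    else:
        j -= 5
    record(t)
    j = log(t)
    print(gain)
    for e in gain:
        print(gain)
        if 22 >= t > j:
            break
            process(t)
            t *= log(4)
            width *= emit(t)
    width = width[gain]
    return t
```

Transformed code:
def shift(t, width, gain, j):
    print(gain)
    if 22 != t:
        raise ValueError(34)
    else:
        j -= 5
    record(t)
    j = log(t)
    print(gain)
    for e in gain:
        print(gain)
        if 22 >= t and t > j:
            break
    width = width[gain]
    return t

12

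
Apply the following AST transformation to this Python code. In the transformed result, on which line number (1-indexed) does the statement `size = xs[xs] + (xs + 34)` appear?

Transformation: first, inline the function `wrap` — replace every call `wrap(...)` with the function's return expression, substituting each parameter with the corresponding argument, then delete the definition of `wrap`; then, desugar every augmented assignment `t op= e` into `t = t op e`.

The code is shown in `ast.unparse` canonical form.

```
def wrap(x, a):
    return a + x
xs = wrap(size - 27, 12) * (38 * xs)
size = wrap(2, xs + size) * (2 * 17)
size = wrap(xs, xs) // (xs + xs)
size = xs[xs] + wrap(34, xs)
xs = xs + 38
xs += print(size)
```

4

Transformed code:
xs = (12 + (size - 27)) * (38 * xs)
size = (xs + size + 2) * (2 * 17)
size = (xs + xs) // (xs + xs)
size = xs[xs] + (xs + 34)
xs = xs + 38
xs = xs + print(size)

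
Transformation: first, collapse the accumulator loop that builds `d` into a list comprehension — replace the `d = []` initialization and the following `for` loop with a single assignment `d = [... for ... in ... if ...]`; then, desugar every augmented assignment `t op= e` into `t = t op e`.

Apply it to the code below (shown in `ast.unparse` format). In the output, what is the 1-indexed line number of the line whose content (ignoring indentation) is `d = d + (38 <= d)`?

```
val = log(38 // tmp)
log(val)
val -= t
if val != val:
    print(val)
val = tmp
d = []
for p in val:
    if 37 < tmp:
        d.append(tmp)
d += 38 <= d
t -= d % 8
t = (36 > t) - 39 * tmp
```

Transformed code:
val = log(38 // tmp)
log(val)
val = val - t
if val != val:
    print(val)
val = tmp
d = [tmp for p in val if 37 < tmp]
d = d + (38 <= d)
t = t - d % 8
t = (36 > t) - 39 * tmp

8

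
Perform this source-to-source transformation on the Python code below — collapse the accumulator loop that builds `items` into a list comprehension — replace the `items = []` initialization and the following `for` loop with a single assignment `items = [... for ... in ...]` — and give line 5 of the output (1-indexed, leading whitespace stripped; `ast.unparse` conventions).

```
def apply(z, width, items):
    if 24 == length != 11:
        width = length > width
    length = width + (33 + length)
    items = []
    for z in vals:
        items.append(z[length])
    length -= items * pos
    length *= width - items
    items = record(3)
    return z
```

items = [z[length] for z in vals]

Transformed code:
def apply(z, width, items):
    if 24 == length != 11:
        width = length > width
    length = width + (33 + length)
    items = [z[length] for z in vals]
    length -= items * pos
    length *= width - items
    items = record(3)
    return z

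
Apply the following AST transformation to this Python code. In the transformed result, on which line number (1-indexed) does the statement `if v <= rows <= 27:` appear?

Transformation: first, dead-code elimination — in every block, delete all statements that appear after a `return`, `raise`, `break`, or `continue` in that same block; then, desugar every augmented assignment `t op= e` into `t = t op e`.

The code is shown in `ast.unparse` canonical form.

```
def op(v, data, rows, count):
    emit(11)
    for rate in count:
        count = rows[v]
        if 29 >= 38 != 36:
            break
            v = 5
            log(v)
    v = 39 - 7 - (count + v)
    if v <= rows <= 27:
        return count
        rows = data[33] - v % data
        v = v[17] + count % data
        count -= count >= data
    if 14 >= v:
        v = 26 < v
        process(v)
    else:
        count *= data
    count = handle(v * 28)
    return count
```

Transformed code:
def op(v, data, rows, count):
    emit(11)
    for rate in count:
        count = rows[v]
        if 29 >= 38 != 36:
            break
    v = 39 - 7 - (count + v)
    if v <= rows <= 27:
        return count
    if 14 >= v:
        v = 26 < v
        process(v)
    else:
        count = count * data
    count = handle(v * 28)
    return count

8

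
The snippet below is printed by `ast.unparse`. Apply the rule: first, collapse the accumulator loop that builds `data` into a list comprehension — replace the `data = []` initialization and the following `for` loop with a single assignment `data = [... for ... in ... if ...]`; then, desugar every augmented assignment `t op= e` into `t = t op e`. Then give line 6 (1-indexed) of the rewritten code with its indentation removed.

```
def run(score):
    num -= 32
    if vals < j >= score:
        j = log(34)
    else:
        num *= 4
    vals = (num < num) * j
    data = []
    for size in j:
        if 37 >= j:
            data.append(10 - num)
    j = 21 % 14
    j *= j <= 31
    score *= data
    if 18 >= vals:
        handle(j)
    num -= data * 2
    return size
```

num = num * 4

Transformed code:
def run(score):
    num = num - 32
    if vals < j >= score:
        j = log(34)
    else:
        num = num * 4
    vals = (num < num) * j
    data = [10 - num for size in j if 37 >= j]
    j = 21 % 14
    j = j * (j <= 31)
    score = score * data
    if 18 >= vals:
        handle(j)
    num = num - data * 2
    return size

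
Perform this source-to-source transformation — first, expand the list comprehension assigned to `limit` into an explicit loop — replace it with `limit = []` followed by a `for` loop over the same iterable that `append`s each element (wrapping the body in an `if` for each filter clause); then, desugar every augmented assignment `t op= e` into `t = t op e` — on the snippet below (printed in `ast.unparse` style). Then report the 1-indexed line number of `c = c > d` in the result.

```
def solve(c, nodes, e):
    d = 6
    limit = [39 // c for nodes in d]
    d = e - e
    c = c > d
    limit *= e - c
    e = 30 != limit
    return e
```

Transformed code:
def solve(c, nodes, e):
    d = 6
    limit = []
    for nodes in d:
        limit.append(39 // c)
    d = e - e
    c = c > d
    limit = limit * (e - c)
    e = 30 != limit
    return e

7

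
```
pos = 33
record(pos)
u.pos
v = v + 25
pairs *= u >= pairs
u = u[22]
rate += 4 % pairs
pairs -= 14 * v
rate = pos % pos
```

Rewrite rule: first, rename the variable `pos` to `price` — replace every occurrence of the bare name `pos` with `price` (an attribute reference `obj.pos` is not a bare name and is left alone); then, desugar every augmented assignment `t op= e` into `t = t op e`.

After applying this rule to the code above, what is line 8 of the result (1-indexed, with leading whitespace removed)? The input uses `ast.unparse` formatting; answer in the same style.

Transformed code:
price = 33
record(price)
u.pos
v = v + 25
pairs = pairs * (u >= pairs)
u = u[22]
rate = rate + 4 % pairs
pairs = pairs - 14 * v
rate = price % price

pairs = pairs - 14 * v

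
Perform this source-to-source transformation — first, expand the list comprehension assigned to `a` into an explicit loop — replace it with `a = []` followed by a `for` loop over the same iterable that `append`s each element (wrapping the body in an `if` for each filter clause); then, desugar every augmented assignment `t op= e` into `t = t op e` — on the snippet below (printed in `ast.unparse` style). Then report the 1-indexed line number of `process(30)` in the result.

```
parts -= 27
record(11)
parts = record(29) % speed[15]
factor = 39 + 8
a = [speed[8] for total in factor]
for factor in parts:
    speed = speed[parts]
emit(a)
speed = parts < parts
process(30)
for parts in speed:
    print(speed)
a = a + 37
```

12

Transformed code:
parts = parts - 27
record(11)
parts = record(29) % speed[15]
factor = 39 + 8
a = []
for total in factor:
    a.append(speed[8])
for factor in parts:
    speed = speed[parts]
emit(a)
speed = parts < parts
process(30)
for parts in speed:
    print(speed)
a = a + 37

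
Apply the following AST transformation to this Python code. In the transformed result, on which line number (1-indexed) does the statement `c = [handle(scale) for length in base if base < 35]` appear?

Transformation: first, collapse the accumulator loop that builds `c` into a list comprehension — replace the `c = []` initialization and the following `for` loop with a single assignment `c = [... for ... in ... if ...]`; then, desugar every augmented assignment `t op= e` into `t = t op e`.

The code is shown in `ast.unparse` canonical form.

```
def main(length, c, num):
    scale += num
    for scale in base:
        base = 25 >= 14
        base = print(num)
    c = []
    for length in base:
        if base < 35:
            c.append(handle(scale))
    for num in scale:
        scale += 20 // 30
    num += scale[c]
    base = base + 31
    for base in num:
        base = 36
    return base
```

Transformed code:
def main(length, c, num):
    scale = scale + num
    for scale in base:
        base = 25 >= 14
        base = print(num)
    c = [handle(scale) for length in base if base < 35]
    for num in scale:
        scale = scale + 20 // 30
    num = num + scale[c]
    base = base + 31
    for base in num:
        base = 36
    return base

6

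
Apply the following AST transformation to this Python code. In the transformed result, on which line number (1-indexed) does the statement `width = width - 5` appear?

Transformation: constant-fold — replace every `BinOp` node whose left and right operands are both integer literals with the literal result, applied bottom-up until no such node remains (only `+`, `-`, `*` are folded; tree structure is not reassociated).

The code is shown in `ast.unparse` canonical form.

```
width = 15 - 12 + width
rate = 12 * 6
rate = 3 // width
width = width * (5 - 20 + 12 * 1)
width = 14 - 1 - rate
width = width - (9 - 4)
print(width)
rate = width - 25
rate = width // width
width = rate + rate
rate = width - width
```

Transformed code:
width = 3 + width
rate = 72
rate = 3 // width
width = width * -3
width = 13 - rate
width = width - 5
print(width)
rate = width - 25
rate = width // width
width = rate + rate
rate = width - width

6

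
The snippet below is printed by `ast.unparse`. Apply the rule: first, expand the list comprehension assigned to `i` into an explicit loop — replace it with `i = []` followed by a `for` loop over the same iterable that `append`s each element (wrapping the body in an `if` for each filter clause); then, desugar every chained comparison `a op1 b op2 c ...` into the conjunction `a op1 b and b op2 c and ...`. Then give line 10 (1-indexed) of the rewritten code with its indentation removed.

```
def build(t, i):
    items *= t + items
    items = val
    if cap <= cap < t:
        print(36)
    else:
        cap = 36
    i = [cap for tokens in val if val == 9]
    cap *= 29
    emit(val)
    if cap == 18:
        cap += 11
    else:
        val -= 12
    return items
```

Transformed code:
def build(t, i):
    items *= t + items
    items = val
    if cap <= cap and cap < t:
        print(36)
    else:
        cap = 36
    i = []
    for tokens in val:
        if val == 9:
            i.append(cap)
    cap *= 29
    emit(val)
    if cap == 18:
        cap += 11
    else:
        val -= 12
    return items

if val == 9:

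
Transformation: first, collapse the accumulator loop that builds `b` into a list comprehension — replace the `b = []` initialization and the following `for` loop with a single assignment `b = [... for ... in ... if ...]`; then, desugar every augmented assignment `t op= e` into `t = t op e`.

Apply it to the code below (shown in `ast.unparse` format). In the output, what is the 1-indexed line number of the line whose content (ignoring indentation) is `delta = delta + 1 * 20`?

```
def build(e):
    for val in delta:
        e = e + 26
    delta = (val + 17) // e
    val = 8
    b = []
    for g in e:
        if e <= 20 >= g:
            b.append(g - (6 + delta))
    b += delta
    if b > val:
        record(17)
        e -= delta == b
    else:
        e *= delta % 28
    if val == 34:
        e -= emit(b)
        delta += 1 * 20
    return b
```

15

Transformed code:
def build(e):
    for val in delta:
        e = e + 26
    delta = (val + 17) // e
    val = 8
    b = [g - (6 + delta) for g in e if e <= 20 >= g]
    b = b + delta
    if b > val:
        record(17)
        e = e - (delta == b)
    else:
        e = e * (delta % 28)
    if val == 34:
        e = e - emit(b)
        delta = delta + 1 * 20
    return b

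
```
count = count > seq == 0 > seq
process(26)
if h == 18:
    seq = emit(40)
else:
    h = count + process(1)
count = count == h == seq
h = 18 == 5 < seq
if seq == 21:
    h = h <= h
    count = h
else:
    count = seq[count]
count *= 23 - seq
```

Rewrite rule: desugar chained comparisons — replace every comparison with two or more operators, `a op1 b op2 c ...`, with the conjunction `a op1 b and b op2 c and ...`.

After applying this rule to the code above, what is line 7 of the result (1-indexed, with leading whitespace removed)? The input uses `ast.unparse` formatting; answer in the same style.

Transformed code:
count = count > seq and seq == 0 and (0 > seq)
process(26)
if h == 18:
    seq = emit(40)
else:
    h = count + process(1)
count = count == h and h == seq
h = 18 == 5 and 5 < seq
if seq == 21:
    h = h <= h
    count = h
else:
    count = seq[count]
count *= 23 - seq

count = count == h and h == seq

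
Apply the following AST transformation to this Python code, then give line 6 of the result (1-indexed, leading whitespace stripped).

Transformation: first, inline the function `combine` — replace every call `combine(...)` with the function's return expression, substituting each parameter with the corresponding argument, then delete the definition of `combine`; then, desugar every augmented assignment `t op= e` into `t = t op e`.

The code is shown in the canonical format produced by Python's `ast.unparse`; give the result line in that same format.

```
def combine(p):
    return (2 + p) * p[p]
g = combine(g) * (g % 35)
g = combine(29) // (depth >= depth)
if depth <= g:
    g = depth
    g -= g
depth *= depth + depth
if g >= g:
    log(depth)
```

Transformed code:
g = (2 + g) * g[g] * (g % 35)
g = (2 + 29) * 29[29] // (depth >= depth)
if depth <= g:
    g = depth
    g = g - g
depth = depth * (depth + depth)
if g >= g:
    log(depth)

depth = depth * (depth + depth)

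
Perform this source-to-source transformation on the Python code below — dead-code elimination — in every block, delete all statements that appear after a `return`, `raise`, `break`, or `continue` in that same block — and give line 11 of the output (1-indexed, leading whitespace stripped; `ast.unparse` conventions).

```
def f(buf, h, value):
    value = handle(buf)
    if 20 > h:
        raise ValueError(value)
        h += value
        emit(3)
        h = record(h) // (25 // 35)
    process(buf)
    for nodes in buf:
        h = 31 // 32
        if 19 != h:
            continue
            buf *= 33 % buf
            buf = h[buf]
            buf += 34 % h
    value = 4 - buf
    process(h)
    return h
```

Transformed code:
def f(buf, h, value):
    value = handle(buf)
    if 20 > h:
        raise ValueError(value)
    process(buf)
    for nodes in buf:
        h = 31 // 32
        if 19 != h:
            continue
    value = 4 - buf
    process(h)
    return h

process(h)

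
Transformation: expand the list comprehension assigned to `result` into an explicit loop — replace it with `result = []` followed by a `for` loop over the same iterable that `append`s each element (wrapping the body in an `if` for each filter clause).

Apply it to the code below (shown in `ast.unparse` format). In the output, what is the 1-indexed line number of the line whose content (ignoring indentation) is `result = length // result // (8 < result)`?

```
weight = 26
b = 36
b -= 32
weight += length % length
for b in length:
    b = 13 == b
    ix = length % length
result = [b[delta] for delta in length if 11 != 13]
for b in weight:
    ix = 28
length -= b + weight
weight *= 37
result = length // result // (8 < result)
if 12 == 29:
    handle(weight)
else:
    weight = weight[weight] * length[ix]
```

16

Transformed code:
weight = 26
b = 36
b -= 32
weight += length % length
for b in length:
    b = 13 == b
    ix = length % length
result = []
for delta in length:
    if 11 != 13:
        result.append(b[delta])
for b in weight:
    ix = 28
length -= b + weight
weight *= 37
result = length // result // (8 < result)
if 12 == 29:
    handle(weight)
else:
    weight = weight[weight] * length[ix]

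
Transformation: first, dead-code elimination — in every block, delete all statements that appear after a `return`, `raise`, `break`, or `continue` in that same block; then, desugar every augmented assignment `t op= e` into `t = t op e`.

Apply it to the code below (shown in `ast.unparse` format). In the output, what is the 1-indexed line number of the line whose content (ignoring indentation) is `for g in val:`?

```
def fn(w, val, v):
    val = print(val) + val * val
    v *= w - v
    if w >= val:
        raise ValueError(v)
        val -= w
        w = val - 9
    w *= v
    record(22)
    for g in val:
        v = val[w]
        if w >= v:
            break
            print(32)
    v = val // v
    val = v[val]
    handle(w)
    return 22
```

Transformed code:
def fn(w, val, v):
    val = print(val) + val * val
    v = v * (w - v)
    if w >= val:
        raise ValueError(v)
    w = w * v
    record(22)
    for g in val:
        v = val[w]
        if w >= v:
            break
    v = val // v
    val = v[val]
    handle(w)
    return 22

8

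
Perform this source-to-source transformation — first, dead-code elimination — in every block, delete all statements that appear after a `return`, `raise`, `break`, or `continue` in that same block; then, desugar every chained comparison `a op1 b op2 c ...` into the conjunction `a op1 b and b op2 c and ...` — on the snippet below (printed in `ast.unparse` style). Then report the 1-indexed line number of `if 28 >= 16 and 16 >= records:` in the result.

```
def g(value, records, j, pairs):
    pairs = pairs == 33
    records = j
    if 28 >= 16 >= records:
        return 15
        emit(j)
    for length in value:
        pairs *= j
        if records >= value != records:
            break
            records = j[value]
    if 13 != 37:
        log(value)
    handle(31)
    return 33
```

Transformed code:
def g(value, records, j, pairs):
    pairs = pairs == 33
    records = j
    if 28 >= 16 and 16 >= records:
        return 15
    for length in value:
        pairs *= j
        if records >= value and value != records:
            break
    if 13 != 37:
        log(value)
    handle(31)
    return 33

4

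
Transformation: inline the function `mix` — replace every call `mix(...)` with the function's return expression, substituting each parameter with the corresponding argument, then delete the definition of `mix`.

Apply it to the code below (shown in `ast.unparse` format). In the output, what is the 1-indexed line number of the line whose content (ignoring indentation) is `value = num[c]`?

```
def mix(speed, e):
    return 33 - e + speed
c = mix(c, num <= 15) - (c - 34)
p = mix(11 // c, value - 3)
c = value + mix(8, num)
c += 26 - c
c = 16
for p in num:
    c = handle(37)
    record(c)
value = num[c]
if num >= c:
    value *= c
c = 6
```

Transformed code:
c = 33 - (num <= 15) + c - (c - 34)
p = 33 - (value - 3) + 11 // c
c = value + (33 - num + 8)
c += 26 - c
c = 16
for p in num:
    c = handle(37)
    record(c)
value = num[c]
if num >= c:
    value *= c
c = 6

9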